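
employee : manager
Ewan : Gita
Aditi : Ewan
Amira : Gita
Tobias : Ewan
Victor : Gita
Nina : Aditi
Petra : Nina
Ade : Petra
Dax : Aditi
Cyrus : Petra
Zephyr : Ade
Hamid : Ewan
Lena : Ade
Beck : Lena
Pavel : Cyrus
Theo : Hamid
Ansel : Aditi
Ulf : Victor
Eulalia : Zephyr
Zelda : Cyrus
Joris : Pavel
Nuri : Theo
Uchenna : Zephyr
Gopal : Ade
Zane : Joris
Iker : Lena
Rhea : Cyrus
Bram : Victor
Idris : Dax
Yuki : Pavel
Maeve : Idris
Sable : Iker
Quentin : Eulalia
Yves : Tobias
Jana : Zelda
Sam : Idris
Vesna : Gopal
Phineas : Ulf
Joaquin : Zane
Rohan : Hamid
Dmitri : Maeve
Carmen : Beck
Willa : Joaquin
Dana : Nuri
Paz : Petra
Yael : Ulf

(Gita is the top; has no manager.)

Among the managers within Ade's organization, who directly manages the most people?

Direct-report counts within Ade's organization: Ade has 3; Gopal has 1; Lena has 2; Iker has 1; Beck has 1; Zephyr has 2; Eulalia has 1. The largest is 3, held by Ade.

Ade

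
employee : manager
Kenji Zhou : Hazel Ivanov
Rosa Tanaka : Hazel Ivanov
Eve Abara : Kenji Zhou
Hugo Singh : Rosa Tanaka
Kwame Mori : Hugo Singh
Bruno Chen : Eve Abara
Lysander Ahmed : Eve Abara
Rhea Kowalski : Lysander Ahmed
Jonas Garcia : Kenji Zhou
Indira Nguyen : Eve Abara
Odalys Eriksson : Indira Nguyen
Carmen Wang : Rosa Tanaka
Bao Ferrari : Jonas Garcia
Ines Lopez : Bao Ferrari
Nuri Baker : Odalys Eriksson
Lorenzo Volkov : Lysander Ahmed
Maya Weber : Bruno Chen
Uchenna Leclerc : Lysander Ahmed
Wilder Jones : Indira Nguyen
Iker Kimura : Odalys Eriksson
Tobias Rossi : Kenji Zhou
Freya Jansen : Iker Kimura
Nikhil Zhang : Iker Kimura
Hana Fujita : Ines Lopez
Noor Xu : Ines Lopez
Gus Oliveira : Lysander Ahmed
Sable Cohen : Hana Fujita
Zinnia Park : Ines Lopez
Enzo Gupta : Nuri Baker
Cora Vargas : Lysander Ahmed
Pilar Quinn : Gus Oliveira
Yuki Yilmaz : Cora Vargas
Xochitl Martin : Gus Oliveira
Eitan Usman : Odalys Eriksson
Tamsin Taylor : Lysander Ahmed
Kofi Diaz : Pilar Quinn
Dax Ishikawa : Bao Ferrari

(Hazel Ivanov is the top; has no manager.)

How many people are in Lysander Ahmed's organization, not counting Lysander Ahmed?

Lysander Ahmed directly manages Rhea Kowalski, Lorenzo Volkov, Uchenna Leclerc, Gus Oliveira, Cora Vargas, Tamsin Taylor. Rhea Kowalski has no reports. Lorenzo Volkov has no reports. Uchenna Leclerc has no reports. Under Gus Oliveira: Xochitl Martin, Pilar Quinn, Kofi Diaz (3). Under Cora Vargas: Yuki Yilmaz (1). Tamsin Taylor has no reports. So Lysander Ahmed's organization is 6 direct reports plus everyone under them: 1 + 1 + 1 + 4 + 2 + 1 = 10.

10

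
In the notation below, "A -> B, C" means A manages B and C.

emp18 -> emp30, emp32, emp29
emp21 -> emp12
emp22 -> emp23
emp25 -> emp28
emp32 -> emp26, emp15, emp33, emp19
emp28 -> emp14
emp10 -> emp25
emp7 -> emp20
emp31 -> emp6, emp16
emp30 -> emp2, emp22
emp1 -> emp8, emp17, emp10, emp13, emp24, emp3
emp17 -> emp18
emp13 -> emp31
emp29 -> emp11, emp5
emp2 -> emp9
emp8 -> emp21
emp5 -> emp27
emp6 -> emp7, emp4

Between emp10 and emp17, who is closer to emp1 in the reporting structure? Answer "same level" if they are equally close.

Both emp10 and emp17 are 1 level below emp1.

same level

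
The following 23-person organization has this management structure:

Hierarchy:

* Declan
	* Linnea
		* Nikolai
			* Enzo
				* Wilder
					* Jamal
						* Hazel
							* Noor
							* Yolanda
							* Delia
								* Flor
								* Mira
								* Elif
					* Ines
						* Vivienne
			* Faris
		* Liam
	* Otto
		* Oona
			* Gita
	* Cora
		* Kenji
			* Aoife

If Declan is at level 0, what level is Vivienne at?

Chain from Vivienne up to Declan: Vivienne → Ines → Wilder → Enzo → Nikolai → Linnea → Declan. That is 6 steps up, so Vivienne is 6 levels below Declan.

6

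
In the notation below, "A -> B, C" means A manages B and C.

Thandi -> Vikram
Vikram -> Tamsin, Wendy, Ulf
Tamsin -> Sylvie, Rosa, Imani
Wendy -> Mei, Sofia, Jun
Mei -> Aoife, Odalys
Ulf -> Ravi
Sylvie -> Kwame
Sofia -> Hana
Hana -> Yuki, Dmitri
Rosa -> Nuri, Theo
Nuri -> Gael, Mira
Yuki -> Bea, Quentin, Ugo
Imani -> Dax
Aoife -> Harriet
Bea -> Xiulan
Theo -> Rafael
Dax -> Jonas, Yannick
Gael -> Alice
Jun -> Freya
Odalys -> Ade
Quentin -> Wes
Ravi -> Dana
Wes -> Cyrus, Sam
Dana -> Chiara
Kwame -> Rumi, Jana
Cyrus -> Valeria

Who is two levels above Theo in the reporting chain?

Tamsin

Theo reports to Rosa, and Rosa reports to Tamsin. So Theo's skip-level manager is Tamsin.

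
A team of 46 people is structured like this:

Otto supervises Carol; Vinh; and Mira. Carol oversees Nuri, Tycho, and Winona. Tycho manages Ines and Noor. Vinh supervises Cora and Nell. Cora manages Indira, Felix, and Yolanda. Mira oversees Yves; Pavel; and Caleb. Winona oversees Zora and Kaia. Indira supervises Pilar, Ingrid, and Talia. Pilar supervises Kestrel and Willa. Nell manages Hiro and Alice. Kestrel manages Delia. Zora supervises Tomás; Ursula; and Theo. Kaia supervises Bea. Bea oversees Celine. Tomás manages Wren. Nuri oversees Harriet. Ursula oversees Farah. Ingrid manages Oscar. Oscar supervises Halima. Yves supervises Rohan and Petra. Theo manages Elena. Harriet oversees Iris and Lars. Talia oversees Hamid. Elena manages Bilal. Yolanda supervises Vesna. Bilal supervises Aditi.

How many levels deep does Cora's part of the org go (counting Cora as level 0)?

The longest chain under Cora runs Cora → Indira → Ingrid → Oscar → Halima, which is 4 levels below Cora.

4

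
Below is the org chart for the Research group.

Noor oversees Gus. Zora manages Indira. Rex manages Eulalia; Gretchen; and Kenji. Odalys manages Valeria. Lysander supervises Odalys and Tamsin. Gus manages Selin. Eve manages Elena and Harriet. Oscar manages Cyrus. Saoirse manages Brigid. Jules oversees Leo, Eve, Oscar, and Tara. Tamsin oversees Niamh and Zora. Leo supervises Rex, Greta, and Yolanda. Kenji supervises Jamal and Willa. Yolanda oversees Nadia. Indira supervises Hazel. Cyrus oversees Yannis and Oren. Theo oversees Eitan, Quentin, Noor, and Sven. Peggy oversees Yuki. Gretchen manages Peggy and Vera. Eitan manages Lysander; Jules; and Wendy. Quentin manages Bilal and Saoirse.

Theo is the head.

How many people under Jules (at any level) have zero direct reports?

12

The people in Jules's organization with no one reporting to them are Tara, Oren, Yannis, Elena, Harriet, Nadia, Eulalia, Vera, Yuki, Willa, Jamal, Greta. That is 12.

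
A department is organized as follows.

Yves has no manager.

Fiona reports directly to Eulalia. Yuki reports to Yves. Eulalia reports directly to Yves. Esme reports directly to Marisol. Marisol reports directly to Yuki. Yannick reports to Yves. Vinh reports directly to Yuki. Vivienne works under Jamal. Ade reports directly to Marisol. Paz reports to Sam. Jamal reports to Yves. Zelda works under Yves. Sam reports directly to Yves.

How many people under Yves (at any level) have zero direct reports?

8

The people in Yves's organization with no one reporting to them are Vivienne, Fiona, Zelda, Vinh, Ade, Esme, Paz, Yannick. That is 8.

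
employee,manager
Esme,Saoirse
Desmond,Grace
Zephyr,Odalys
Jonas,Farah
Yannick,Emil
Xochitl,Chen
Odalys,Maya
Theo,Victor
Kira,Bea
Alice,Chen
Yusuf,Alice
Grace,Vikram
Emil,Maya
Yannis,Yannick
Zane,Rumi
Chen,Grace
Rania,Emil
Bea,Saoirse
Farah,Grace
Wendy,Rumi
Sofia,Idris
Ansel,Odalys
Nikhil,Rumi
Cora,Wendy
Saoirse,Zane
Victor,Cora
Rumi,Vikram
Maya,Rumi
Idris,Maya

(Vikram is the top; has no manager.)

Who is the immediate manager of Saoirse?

Zane

Saoirse reports directly to Zane.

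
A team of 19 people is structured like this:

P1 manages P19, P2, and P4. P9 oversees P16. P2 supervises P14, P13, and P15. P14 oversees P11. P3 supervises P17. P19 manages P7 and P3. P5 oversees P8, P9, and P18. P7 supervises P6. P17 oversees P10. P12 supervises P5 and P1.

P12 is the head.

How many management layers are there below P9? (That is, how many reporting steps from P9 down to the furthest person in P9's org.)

The longest chain under P9 runs P9 → P16, which is 1 level below P9.

1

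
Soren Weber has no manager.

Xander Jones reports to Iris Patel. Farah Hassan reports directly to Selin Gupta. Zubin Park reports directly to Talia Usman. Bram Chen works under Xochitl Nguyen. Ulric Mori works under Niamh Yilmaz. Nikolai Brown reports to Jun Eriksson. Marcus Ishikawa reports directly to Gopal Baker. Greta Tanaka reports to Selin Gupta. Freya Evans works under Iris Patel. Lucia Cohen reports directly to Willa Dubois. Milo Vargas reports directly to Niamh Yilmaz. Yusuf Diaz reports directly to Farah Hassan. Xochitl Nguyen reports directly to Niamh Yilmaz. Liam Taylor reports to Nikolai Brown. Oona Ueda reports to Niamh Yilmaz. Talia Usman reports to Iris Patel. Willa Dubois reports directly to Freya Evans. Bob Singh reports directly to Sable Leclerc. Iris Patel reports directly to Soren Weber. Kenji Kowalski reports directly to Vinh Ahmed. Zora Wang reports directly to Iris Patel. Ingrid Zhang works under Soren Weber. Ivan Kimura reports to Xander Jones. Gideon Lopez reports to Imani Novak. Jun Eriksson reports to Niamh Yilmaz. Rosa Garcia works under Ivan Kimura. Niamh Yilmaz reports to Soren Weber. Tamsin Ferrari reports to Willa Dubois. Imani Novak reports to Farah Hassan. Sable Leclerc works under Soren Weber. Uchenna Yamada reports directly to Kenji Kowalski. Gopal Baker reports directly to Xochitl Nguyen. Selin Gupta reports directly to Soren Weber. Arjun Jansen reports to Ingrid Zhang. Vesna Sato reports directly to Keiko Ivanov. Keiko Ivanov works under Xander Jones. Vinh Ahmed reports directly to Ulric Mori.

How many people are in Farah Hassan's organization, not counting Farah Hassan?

3

Farah Hassan directly manages Imani Novak, Yusuf Diaz. Under Imani Novak: Gideon Lopez (1). Yusuf Diaz has no reports. So Farah Hassan's organization is 2 direct reports plus everyone under them: 2 + 1 = 3.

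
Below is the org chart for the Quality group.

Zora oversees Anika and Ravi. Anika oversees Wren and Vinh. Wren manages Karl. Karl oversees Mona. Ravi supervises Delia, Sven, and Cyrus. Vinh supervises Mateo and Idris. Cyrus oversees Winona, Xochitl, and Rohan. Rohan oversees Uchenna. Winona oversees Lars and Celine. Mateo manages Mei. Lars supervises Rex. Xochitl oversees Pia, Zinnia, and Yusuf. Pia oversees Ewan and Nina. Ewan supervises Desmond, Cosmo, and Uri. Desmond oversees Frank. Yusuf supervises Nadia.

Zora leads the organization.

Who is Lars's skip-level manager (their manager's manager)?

Lars reports to Winona, and Winona reports to Cyrus. So Lars's skip-level manager is Cyrus.

Cyrus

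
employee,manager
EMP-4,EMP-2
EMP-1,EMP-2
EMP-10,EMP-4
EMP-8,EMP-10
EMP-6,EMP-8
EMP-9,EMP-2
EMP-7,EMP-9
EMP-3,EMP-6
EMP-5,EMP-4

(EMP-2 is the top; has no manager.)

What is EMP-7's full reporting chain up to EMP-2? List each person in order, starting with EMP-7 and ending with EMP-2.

EMP-7 reports to EMP-9. EMP-9 reports to EMP-2. EMP-2 is at the top.

EMP-7 -> EMP-9 -> EMP-2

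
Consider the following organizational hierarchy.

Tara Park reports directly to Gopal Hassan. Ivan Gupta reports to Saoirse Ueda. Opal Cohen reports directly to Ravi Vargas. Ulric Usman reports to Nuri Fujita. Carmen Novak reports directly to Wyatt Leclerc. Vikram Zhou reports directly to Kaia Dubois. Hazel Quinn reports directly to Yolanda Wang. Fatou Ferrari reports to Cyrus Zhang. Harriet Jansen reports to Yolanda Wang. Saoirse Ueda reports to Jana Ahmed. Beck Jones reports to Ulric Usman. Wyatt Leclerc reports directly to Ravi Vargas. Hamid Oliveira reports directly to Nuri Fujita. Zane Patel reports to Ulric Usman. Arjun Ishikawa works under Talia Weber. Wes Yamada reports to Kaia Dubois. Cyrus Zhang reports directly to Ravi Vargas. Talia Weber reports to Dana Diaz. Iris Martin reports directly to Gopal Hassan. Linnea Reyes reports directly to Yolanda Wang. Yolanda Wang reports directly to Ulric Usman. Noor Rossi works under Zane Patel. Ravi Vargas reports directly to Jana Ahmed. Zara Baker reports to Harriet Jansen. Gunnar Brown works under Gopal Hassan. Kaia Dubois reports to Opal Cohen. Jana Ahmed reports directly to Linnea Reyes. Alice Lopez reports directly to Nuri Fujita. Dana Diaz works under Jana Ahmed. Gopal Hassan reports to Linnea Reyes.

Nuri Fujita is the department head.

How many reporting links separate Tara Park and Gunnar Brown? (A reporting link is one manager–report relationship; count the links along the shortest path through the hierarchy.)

2

Tara Park is 1 level below Gopal Hassan, and Gunnar Brown is 1 level below Gopal Hassan (their lowest common manager). The shortest path runs up from Tara Park to Gopal Hassan and back down to Gunnar Brown: 1 + 1 = 2 links.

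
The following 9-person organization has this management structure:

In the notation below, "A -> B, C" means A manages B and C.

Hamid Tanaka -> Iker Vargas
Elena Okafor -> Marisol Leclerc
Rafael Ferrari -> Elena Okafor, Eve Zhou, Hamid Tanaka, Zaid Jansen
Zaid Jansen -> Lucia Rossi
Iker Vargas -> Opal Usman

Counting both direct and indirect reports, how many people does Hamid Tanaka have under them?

Hamid Tanaka directly manages Iker Vargas. Under Iker Vargas: Opal Usman (1). That's 2 in total.

2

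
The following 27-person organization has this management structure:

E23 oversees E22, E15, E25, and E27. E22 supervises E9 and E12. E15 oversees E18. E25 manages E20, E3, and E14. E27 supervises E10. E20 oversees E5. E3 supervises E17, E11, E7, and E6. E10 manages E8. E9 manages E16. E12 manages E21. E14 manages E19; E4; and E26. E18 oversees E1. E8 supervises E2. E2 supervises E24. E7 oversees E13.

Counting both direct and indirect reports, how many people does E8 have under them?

E8 directly manages E2. Under E2: E24 (1). That's 2 in total.

2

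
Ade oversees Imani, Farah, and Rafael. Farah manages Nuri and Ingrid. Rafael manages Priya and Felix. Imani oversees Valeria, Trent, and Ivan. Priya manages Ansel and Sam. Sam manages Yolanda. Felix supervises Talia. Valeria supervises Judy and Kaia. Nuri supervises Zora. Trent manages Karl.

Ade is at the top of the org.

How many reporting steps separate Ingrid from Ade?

Chain from Ingrid up to Ade: Ingrid → Farah → Ade. That is 2 steps up, so Ingrid is 2 levels below Ade.

2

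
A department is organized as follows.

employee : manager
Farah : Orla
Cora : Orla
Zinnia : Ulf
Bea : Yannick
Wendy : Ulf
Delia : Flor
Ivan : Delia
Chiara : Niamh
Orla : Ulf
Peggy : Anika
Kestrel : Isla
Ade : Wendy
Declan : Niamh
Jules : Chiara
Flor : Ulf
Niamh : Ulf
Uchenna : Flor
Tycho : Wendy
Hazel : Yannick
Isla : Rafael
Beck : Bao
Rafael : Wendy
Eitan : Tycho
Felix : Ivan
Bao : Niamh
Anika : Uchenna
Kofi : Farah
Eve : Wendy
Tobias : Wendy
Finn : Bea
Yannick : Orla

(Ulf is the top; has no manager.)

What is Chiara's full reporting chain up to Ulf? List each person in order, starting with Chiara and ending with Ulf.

Chiara reports to Niamh. Niamh reports to Ulf. Ulf is at the top.

Chiara -> Niamh -> Ulf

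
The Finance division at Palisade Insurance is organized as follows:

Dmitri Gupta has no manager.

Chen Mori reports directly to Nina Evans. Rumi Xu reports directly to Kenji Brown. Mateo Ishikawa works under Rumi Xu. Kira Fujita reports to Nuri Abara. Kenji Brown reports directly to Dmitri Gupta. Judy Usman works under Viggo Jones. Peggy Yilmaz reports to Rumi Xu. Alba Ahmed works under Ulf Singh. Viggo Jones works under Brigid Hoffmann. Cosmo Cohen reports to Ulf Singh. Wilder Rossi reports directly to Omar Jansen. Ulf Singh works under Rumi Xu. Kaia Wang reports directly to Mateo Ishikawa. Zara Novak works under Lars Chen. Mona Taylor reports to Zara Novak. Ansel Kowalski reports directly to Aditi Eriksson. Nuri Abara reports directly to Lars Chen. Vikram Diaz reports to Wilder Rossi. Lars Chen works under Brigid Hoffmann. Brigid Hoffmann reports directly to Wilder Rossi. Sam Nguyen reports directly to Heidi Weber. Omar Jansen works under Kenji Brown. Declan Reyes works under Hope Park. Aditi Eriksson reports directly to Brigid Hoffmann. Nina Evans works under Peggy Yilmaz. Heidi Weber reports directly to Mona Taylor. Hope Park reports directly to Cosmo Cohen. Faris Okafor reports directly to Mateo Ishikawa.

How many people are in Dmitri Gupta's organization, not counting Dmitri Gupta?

Dmitri Gupta directly manages Kenji Brown. Under Kenji Brown: Omar Jansen, Wilder Rossi, Vikram Diaz, Brigid Hoffmann, Viggo Jones, Judy Usman, Lars Chen, Nuri Abara, Kira Fujita, Zara Novak, Mona Taylor, Heidi Weber, Sam Nguyen, Aditi Eriksson, Ansel Kowalski, Rumi Xu, Mateo Ishikawa, Faris Okafor, Kaia Wang, Ulf Singh, Alba Ahmed, Cosmo Cohen, Hope Park, Declan Reyes, Peggy Yilmaz, Nina Evans, Chen Mori (27). That's 28 in total.

28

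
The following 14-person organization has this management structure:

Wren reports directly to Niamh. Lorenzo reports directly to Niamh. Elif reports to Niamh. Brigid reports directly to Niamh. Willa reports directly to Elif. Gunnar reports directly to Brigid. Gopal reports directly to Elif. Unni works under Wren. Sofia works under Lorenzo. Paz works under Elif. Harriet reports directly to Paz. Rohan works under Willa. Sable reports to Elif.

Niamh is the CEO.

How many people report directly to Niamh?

4

Niamh directly manages Wren, Lorenzo, Elif, Brigid. That is 4 direct reports.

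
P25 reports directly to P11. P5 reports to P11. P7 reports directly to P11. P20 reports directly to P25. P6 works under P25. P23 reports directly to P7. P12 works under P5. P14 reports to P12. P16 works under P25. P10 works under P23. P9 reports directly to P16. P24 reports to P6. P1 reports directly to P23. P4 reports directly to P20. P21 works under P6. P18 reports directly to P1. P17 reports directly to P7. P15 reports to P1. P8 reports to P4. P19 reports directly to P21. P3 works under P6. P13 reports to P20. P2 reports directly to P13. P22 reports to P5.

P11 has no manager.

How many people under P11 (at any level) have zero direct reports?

12

The people in P11's organization with no one reporting to them are P17, P15, P18, P10, P22, P14, P9, P3, P19, P24, P2, P8. That is 12.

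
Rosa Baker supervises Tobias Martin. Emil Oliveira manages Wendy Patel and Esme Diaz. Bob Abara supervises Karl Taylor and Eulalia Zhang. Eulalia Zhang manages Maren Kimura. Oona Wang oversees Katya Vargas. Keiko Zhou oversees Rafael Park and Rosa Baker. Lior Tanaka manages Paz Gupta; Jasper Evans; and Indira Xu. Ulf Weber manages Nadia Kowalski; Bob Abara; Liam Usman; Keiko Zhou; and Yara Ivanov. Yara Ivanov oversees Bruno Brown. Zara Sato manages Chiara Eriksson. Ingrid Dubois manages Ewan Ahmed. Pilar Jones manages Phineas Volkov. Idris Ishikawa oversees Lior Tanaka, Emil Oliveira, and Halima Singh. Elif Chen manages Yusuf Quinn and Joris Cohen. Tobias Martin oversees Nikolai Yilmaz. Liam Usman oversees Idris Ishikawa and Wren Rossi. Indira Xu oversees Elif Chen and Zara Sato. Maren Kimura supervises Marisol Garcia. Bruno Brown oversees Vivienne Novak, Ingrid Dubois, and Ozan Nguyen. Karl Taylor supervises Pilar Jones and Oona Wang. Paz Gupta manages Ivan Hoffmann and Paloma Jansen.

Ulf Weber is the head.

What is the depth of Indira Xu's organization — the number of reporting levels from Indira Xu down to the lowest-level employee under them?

2

The longest chain under Indira Xu runs Indira Xu → Zara Sato → Chiara Eriksson, which is 2 levels below Indira Xu.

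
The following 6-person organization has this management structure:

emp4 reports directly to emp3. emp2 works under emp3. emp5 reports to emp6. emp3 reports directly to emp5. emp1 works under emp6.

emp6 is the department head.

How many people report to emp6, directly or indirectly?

emp6 directly manages emp5, emp1. Under emp5: emp3, emp2, emp4 (3). emp1 has no reports. So emp6's organization is 2 direct reports plus everyone under them: 4 + 1 = 5.

5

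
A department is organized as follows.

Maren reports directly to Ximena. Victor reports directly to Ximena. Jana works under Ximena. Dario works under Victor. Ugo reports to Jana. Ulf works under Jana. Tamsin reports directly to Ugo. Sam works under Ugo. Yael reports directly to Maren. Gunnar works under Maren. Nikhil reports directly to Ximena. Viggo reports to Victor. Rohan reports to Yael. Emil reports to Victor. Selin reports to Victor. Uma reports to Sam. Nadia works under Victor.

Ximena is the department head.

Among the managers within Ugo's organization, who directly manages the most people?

Ugo

Direct-report counts within Ugo's organization: Ugo has 2; Sam has 1. The largest is 2, held by Ugo.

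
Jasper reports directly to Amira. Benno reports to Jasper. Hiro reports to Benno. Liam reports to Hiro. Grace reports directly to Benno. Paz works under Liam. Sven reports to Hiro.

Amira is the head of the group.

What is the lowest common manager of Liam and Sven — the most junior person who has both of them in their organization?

Liam's chain of managers is Hiro, Benno, Jasper, Amira. Sven's chain of managers is Hiro, Benno, Jasper, Amira. The first manager that appears in both chains is Hiro.

Hiro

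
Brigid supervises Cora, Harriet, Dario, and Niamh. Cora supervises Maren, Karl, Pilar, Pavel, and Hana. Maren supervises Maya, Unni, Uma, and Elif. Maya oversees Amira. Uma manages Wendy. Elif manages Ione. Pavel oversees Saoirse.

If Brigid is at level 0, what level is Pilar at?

2

Chain from Pilar up to Brigid: Pilar → Cora → Brigid. That is 2 steps up, so Pilar is 2 levels below Brigid.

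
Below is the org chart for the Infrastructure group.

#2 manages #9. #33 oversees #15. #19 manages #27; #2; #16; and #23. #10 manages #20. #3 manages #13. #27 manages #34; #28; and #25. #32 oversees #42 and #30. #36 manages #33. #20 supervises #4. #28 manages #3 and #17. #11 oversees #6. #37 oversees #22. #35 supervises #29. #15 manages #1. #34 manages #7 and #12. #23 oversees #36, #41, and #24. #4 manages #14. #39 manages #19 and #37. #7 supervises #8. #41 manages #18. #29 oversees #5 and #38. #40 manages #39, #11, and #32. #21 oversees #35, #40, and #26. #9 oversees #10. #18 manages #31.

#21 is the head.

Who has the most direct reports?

#19

Direct-report counts: #21 has 3; #35 has 1; #29 has 2; #40 has 3; #32 has 2; #11 has 1; #39 has 2; #37 has 1; #19 has 4; #27 has 3; #28 has 2; #3 has 1; #34 has 2; #7 has 1; #2 has 1; #9 has 1; #10 has 1; #20 has 1; #4 has 1; #23 has 3; #41 has 1; #18 has 1; #36 has 1; #33 has 1; #15 has 1. The largest is 4, held by #19.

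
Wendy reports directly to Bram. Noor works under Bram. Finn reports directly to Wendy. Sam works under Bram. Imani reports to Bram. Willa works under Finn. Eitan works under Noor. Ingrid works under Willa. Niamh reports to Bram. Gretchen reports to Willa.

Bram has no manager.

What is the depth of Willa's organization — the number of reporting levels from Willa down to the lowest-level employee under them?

The longest chain under Willa runs Willa → Gretchen, which is 1 level below Willa.

1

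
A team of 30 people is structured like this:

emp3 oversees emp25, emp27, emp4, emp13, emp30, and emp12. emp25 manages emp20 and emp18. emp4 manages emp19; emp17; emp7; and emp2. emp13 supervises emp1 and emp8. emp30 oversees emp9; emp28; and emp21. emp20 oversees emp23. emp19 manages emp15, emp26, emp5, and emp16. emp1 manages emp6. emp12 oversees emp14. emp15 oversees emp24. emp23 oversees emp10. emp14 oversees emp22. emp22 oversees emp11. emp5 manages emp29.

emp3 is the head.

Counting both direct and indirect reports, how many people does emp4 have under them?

10

emp4 directly manages emp19, emp17, emp7, emp2. Under emp19: emp16, emp5, emp29, emp26, emp15, emp24 (6). emp17 has no reports. emp7 has no reports. emp2 has no reports. So emp4's organization is 4 direct reports plus everyone under them: 7 + 1 + 1 + 1 = 10.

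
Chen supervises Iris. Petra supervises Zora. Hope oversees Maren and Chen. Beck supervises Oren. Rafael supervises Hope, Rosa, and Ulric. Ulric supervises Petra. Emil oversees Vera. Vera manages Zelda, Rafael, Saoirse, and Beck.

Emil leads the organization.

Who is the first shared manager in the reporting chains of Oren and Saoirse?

Oren's chain of managers is Beck, Vera, Emil. Saoirse's chain of managers is Vera, Emil. The first manager that appears in both chains is Vera.

Vera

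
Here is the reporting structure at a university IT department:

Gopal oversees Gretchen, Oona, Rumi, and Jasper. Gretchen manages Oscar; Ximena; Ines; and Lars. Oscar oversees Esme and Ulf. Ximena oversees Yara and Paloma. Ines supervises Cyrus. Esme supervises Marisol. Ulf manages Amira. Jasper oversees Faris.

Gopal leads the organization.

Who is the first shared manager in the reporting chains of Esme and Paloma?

Esme's chain of managers is Oscar, Gretchen, Gopal. Paloma's chain of managers is Ximena, Gretchen, Gopal. The first manager that appears in both chains is Gretchen.

Gretchen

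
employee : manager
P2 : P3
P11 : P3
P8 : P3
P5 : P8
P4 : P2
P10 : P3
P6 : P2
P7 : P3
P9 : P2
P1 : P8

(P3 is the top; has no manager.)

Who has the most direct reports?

P3

Direct-report counts: P3 has 5; P8 has 2; P2 has 3. The largest is 5, held by P3.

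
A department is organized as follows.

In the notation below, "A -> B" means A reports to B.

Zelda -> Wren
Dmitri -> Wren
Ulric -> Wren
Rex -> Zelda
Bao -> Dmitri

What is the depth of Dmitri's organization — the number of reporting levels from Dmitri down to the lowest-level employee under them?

The longest chain under Dmitri runs Dmitri → Bao, which is 1 level below Dmitri.

1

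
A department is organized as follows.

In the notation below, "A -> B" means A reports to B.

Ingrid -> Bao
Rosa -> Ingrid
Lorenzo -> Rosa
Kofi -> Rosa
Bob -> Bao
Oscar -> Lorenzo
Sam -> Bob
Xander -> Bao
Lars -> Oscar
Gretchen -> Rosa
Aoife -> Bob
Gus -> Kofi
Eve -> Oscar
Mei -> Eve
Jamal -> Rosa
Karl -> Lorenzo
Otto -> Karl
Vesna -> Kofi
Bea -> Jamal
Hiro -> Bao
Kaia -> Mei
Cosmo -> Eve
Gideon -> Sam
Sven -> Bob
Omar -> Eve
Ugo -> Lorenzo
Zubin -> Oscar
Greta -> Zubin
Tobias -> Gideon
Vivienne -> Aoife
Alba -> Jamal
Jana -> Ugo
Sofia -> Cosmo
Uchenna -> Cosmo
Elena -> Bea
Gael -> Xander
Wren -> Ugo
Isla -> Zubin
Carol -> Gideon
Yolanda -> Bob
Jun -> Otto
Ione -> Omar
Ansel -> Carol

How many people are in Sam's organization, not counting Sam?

Sam directly manages Gideon. Under Gideon: Carol, Ansel, Tobias (3). That's 4 in total.

4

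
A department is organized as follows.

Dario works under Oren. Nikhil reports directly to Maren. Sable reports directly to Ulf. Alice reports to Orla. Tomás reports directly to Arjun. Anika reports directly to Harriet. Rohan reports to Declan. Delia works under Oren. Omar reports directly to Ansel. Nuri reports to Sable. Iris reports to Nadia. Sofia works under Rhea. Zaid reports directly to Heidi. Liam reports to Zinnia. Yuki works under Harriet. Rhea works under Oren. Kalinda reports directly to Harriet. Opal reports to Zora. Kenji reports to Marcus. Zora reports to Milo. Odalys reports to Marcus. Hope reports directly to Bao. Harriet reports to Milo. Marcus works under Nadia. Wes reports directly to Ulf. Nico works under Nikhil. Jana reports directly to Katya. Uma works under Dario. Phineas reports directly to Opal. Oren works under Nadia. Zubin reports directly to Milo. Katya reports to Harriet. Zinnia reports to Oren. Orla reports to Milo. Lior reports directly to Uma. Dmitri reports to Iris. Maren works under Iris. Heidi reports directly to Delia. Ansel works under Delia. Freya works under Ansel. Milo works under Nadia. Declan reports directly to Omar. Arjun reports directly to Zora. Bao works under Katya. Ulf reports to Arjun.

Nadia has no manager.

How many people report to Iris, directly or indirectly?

4

Iris directly manages Maren, Dmitri. Under Maren: Nikhil, Nico (2). Dmitri has no reports. So Iris's organization is 2 direct reports plus everyone under them: 3 + 1 = 4.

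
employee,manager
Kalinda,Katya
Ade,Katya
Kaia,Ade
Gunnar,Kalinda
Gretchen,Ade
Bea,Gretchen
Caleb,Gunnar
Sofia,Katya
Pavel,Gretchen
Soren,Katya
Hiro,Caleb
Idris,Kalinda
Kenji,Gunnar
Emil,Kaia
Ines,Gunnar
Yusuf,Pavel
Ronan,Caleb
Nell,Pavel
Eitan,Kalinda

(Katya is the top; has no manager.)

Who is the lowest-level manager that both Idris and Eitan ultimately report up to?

Kalinda

Idris's chain of managers is Kalinda, Katya. Eitan's chain of managers is Kalinda, Katya. The first manager that appears in both chains is Kalinda.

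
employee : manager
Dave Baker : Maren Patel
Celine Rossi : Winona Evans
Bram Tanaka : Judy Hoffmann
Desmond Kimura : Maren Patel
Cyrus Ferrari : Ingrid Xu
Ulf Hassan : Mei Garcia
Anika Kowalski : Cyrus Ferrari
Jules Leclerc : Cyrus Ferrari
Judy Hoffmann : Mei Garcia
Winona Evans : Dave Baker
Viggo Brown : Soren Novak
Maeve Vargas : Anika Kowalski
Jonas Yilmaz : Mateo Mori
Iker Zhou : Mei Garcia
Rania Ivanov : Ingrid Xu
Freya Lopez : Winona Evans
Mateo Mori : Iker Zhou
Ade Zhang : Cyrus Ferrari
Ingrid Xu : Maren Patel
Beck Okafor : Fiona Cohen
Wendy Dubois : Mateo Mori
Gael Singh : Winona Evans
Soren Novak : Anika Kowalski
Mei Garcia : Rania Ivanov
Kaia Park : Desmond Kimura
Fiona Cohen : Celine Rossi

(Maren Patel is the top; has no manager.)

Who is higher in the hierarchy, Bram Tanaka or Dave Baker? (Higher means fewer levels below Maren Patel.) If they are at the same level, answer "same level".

Dave Baker

Bram Tanaka is 5 levels below Maren Patel; Dave Baker is 1. Dave Baker is higher.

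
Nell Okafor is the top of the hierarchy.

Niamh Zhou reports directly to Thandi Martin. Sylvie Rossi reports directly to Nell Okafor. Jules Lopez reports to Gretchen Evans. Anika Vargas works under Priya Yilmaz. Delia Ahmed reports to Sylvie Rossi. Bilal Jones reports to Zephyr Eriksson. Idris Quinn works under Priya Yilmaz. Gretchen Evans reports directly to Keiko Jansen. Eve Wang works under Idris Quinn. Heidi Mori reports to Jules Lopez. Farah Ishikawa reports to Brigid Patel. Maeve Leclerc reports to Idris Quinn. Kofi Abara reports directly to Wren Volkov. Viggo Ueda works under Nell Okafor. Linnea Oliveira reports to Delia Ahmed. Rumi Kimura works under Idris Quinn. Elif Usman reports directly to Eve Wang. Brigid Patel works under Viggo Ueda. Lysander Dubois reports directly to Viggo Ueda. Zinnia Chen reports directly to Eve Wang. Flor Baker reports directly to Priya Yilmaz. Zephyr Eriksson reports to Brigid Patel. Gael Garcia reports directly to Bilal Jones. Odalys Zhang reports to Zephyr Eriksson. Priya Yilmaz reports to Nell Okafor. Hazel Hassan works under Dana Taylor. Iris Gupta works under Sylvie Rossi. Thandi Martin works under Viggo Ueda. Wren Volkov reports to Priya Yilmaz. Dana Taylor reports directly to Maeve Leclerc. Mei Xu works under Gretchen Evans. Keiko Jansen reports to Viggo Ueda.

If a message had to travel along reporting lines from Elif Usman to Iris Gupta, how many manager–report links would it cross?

Elif Usman is 4 levels below Nell Okafor, and Iris Gupta is 2 levels below Nell Okafor (their lowest common manager). The shortest path runs up from Elif Usman to Nell Okafor and back down to Iris Gupta: 4 + 2 = 6 links.

6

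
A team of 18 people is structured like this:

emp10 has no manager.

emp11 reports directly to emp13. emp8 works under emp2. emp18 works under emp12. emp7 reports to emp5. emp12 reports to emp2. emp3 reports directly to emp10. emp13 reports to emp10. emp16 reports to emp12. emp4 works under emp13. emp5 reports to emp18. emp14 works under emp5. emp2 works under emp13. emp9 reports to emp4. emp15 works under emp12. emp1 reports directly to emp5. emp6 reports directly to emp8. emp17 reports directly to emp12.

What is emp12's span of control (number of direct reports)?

4

emp12 directly manages emp16, emp18, emp15, emp17. That is 4 direct reports.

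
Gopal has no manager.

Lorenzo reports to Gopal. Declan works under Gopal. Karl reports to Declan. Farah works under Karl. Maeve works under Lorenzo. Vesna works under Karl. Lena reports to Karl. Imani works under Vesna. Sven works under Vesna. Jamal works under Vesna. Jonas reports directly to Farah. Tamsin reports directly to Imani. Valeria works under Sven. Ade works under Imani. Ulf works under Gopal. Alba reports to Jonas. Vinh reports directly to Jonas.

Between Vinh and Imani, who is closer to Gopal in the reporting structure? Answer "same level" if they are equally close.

Vinh is 5 levels below Gopal; Imani is 4. Imani is higher.

Imani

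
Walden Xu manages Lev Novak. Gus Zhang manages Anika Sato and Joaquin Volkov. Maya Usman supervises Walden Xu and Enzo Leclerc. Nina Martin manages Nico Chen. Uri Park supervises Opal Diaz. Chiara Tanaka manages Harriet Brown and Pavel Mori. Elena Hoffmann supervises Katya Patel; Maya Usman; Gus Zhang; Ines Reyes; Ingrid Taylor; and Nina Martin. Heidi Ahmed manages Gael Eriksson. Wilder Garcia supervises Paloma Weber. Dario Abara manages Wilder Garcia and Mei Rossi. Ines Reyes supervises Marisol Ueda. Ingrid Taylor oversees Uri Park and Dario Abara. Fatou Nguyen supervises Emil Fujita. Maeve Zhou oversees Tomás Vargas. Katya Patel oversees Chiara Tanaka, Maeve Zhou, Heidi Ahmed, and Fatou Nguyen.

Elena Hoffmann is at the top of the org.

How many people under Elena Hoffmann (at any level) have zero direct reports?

14

The people in Elena Hoffmann's organization with no one reporting to them are Nico Chen, Mei Rossi, Paloma Weber, Opal Diaz, Marisol Ueda, Joaquin Volkov, Anika Sato, Lev Novak, Enzo Leclerc, Emil Fujita, Gael Eriksson, Tomás Vargas, Pavel Mori, Harriet Brown. That is 14.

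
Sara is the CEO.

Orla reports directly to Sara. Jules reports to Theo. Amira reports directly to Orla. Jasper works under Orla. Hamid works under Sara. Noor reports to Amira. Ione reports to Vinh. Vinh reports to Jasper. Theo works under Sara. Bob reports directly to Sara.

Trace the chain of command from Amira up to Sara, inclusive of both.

Amira reports to Orla. Orla reports to Sara. Sara is at the top.

Amira -> Orla -> Sara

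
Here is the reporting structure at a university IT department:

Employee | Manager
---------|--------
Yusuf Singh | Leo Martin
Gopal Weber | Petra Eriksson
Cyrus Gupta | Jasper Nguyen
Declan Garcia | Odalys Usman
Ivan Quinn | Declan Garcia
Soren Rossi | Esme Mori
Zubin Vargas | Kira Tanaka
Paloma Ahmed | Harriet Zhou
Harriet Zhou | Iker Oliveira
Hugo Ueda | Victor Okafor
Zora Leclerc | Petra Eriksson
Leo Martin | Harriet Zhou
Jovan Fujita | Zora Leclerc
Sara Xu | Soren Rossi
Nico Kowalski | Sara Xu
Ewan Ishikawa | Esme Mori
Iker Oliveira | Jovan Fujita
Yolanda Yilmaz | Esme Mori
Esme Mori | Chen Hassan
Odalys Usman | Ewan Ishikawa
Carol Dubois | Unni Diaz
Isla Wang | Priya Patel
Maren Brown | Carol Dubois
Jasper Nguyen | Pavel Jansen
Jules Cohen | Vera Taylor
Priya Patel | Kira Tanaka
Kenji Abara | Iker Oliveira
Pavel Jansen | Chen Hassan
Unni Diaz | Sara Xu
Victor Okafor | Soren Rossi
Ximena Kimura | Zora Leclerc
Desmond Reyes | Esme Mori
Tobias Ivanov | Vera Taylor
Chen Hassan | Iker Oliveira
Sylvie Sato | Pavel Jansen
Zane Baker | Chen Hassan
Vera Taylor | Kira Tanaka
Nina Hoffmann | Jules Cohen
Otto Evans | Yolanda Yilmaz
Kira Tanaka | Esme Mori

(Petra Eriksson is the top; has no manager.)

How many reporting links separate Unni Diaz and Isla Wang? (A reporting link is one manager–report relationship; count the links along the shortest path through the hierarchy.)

Unni Diaz is 3 levels below Esme Mori, and Isla Wang is 3 levels below Esme Mori (their lowest common manager). The shortest path runs up from Unni Diaz to Esme Mori and back down to Isla Wang: 3 + 3 = 6 links.

6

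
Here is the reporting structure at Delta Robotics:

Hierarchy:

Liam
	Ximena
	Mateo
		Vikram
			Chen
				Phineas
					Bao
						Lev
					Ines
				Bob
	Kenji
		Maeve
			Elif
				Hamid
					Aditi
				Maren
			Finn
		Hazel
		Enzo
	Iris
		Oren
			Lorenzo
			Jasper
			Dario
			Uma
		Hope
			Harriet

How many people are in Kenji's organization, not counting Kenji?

Kenji directly manages Maeve, Hazel, Enzo. Under Maeve: Finn, Elif, Maren, Hamid, Aditi (5). Hazel has no reports. Enzo has no reports. So Kenji's organization is 3 direct reports plus everyone under them: 6 + 1 + 1 = 8.

8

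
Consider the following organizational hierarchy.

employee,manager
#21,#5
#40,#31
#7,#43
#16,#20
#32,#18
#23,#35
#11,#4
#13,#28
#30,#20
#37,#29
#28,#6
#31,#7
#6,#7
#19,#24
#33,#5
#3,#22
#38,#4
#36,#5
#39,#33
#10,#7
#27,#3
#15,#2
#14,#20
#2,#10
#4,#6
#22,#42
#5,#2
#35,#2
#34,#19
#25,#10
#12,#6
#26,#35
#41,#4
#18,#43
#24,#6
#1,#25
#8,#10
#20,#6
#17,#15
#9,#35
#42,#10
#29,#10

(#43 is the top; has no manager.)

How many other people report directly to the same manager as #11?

2

#11 reports to #4. #4's other direct reports are #41, #38 — 2 peers.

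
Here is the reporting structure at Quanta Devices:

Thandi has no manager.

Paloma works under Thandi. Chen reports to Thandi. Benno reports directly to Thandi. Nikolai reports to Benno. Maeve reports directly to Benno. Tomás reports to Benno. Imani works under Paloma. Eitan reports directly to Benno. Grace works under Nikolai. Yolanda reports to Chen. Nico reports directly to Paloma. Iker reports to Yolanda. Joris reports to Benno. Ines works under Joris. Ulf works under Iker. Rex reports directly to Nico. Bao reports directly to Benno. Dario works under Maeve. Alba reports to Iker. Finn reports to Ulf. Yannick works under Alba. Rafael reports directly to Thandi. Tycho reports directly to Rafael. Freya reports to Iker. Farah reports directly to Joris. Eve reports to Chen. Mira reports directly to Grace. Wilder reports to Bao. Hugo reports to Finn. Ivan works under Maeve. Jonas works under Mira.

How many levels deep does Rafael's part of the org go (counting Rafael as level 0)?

The longest chain under Rafael runs Rafael → Tycho, which is 1 level below Rafael.

1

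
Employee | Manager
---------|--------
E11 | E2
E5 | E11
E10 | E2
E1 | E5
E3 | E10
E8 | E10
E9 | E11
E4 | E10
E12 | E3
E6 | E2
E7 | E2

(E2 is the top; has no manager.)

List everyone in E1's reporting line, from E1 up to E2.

E1 reports to E5. E5 reports to E11. E11 reports to E2. E2 is at the top.

E1 -> E5 -> E11 -> E2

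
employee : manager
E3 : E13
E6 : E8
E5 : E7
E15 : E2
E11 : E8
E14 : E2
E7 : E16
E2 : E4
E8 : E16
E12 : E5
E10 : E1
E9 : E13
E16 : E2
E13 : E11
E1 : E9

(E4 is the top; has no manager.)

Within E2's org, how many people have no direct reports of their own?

6

The people in E2's organization with no one reporting to them are E14, E15, E12, E6, E10, E3. That is 6.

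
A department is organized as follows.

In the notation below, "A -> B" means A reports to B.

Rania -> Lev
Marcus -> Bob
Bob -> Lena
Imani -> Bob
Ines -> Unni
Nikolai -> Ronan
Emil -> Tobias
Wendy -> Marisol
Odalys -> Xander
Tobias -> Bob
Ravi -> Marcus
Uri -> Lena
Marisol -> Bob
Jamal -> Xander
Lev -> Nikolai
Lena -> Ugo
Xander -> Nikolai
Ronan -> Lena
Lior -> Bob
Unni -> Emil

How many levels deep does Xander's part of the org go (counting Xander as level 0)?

1

The longest chain under Xander runs Xander → Odalys, which is 1 level below Xander.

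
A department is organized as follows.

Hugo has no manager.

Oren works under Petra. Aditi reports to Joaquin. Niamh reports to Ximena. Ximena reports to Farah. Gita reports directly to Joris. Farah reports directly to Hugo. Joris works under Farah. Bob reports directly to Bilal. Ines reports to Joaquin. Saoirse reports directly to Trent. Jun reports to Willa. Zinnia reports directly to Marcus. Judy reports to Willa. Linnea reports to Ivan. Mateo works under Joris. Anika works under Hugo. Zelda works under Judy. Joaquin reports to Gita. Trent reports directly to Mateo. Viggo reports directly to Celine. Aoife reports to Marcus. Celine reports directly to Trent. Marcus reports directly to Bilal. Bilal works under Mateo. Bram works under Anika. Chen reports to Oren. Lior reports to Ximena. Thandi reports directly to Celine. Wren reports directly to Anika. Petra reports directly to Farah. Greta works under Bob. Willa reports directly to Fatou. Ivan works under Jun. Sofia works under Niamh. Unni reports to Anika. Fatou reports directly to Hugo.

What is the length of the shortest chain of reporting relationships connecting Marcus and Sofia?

7

Marcus is 4 levels below Farah, and Sofia is 3 levels below Farah (their lowest common manager). The shortest path runs up from Marcus to Farah and back down to Sofia: 4 + 3 = 7 links.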